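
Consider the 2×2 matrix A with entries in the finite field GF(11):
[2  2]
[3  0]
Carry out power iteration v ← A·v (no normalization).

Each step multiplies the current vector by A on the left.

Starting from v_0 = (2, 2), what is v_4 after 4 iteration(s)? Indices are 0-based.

v_0 = (2, 2).
v_1 = A·v_0 = (8, 6).
v_2 = A·v_1 = (6, 2).
v_3 = A·v_2 = (5, 7).
v_4 = A·v_3 = (2, 4).

v_4 = (2, 4)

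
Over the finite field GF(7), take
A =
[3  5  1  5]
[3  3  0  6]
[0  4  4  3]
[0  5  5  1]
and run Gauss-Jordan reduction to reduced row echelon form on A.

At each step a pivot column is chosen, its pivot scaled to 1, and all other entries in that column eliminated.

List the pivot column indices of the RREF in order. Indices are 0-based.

pivot(0,0)=3: scale R0 → (1, 4, 5, 4)
  clear (1,0): R1 −= (3)R0 → (0, 5, 6, 1)
pivot(1,1)=5: scale R1 → (0, 1, 4, 3)
  clear (0,1): R0 −= (4)R1 → (1, 0, 3, 6)
  clear (2,1): R2 −= (4)R1 → (0, 0, 2, 5)
  clear (3,1): R3 −= (5)R1 → (0, 0, 6, 0)
pivot(2,2)=2: scale R2 → (0, 0, 1, 6)
  clear (0,2): R0 −= (3)R2 → (1, 0, 0, 2)
  clear (1,2): R1 −= (4)R2 → (0, 1, 0, 0)
  clear (3,2): R3 −= (6)R2 → (0, 0, 0, 6)
pivot(3,3)=6: scale R3 → (0, 0, 0, 1)
  clear (0,3): R0 −= (2)R3 → (1, 0, 0, 0)
  clear (2,3): R2 −= (6)R3 → (0, 0, 1, 0)

pivot columns: 0, 1, 2, 3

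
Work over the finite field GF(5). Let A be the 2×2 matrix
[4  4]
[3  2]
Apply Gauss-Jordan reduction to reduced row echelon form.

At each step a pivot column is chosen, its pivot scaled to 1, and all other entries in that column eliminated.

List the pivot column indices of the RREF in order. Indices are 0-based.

step 1: normalize row 0 (÷4) = (1, 1)
  row 1: subtract 3×row0 = (0, 4)
step 2: normalize row 1 (÷4) = (0, 1)
  row 0: subtract 1×row1 = (1, 0)

pivot columns: 0, 1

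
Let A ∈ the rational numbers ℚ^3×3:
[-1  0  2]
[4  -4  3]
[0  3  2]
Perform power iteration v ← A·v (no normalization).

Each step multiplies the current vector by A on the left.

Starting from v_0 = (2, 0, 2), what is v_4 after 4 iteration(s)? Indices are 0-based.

v_4 = (-110, -920, 938)

v_0 = (2, 0, 2).
v_1 = A·v_0 = (2, 14, 4).
v_2 = A·v_1 = (6, -36, 50).
v_3 = A·v_2 = (94, 318, -8).
v_4 = A·v_3 = (-110, -920, 938).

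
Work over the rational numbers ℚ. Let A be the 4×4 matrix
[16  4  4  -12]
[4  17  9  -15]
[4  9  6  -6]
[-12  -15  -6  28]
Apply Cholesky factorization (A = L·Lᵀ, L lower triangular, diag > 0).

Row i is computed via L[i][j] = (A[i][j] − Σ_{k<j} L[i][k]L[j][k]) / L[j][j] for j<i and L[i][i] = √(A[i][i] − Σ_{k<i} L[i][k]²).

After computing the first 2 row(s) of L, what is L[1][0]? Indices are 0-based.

Step 1: L[0][0] = √(16) = 4.
  L[1][0] = (4) / L[0][0] = 1.
Step 2: L[1][1] = √(16) = 4.

L[1][0] = 1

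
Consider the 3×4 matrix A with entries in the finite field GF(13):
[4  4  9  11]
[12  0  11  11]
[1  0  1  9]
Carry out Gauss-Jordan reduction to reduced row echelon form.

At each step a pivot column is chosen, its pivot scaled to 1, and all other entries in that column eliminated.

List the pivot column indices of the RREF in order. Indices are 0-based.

step 1: normalize row 0 (÷4) = (1, 1, 12, 6)
  row 1: subtract 12×row0 = (0, 1, 10, 4)
  row 2: subtract 1×row0 = (0, 12, 2, 3)
step 2: normalize row 1 (÷1) = (0, 1, 10, 4)
  row 0: subtract 1×row1 = (1, 0, 2, 2)
  row 2: subtract 12×row1 = (0, 0, 12, 7)
step 3: normalize row 2 (÷12) = (0, 0, 1, 6)
  row 0: subtract 2×row2 = (1, 0, 0, 3)
  row 1: subtract 10×row2 = (0, 1, 0, 9)

pivot columns: 0, 1, 2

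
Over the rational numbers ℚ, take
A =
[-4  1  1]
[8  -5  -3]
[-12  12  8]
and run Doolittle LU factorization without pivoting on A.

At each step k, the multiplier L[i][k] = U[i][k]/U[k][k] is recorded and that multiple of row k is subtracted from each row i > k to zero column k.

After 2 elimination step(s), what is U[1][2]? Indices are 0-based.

U[1][2] = -1

Step 1: pivot at (0,0) is -4.
  row1 ← row1 − (-2)·row0  ⇒  L[1][0]=-2, U row1=(0, -3, -1)
  row2 ← row2 − (3)·row0  ⇒  L[2][0]=3, U row2=(0, 9, 5)
Step 2: pivot at (1,1) is -3.
  row2 ← row2 − (-3)·row1  ⇒  L[2][1]=-3, U row2=(0, 0, 2)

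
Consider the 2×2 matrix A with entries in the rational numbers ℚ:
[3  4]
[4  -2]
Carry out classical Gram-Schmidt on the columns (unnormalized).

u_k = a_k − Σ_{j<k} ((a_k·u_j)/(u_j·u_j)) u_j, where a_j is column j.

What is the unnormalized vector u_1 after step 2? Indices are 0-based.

u_1 = (88/25, -66/25)

Step 1: u_0 = a_0 = (3, 4).
Step 2: u_1 = a_1 − (4/25)·u_0 = (88/25, -66/25).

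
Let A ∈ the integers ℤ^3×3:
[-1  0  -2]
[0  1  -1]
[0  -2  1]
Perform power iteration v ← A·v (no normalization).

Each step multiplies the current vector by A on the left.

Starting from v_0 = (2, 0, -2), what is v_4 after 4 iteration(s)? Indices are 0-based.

v_0 = (2, 0, -2).
v_1 = A·v_0 = (2, 2, -2).
v_2 = A·v_1 = (2, 4, -6).
v_3 = A·v_2 = (10, 10, -14).
v_4 = A·v_3 = (18, 24, -34).

v_4 = (18, 24, -34)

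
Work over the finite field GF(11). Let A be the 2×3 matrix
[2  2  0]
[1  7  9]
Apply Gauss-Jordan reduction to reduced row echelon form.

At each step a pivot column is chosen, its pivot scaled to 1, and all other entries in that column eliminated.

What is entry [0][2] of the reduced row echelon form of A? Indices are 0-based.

pivot(0,0)=2: scale R0 → (1, 1, 0)
  clear (1,0): R1 −= (1)R0 → (0, 6, 9)
pivot(1,1)=6: scale R1 → (0, 1, 7)
  clear (0,1): R0 −= (1)R1 → (1, 0, 4)

M[0][2] = 4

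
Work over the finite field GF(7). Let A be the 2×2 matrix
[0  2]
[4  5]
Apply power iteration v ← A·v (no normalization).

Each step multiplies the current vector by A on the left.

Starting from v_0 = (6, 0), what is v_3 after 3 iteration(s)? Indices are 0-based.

v_3 = (2, 1)

v_0 = (6, 0).
v_1 = A·v_0 = (0, 3).
v_2 = A·v_1 = (6, 1).
v_3 = A·v_2 = (2, 1).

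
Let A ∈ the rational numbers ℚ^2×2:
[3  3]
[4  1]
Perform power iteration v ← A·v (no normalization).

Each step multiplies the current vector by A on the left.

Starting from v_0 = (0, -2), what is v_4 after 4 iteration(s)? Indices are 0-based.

v_4 = (-816, -722)

v_0 = (0, -2).
v_1 = A·v_0 = (-6, -2).
v_2 = A·v_1 = (-24, -26).
v_3 = A·v_2 = (-150, -122).
v_4 = A·v_3 = (-816, -722).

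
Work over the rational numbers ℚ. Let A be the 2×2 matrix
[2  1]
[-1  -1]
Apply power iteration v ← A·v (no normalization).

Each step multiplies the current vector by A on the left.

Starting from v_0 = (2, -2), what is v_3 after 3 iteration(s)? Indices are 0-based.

v_3 = (6, -2)

v_0 = (2, -2).
v_1 = A·v_0 = (2, 0).
v_2 = A·v_1 = (4, -2).
v_3 = A·v_2 = (6, -2).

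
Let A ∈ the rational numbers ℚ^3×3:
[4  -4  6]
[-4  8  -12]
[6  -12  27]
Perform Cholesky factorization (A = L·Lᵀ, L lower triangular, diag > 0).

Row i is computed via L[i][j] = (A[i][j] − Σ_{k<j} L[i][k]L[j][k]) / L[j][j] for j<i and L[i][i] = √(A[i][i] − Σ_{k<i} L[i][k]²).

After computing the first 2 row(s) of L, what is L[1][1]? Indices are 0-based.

L[1][1] = 2

Step 1: L[0][0] = √(4) = 2.
  L[1][0] = (-4) / L[0][0] = -2.
Step 2: L[1][1] = √(4) = 2.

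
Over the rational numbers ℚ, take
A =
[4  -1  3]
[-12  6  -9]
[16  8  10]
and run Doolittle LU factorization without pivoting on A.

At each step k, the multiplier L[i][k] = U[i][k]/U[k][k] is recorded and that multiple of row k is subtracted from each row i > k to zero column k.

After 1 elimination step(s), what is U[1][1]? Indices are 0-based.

Step 1: pivot at (0,0) is 4.
  row1 ← row1 − (-3)·row0  ⇒  L[1][0]=-3, U row1=(0, 3, 0)
  row2 ← row2 − (4)·row0  ⇒  L[2][0]=4, U row2=(0, 12, -2)

U[1][1] = 3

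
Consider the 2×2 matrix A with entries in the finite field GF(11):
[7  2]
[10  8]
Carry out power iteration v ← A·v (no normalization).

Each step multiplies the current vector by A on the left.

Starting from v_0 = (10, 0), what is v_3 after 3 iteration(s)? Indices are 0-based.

v_3 = (9, 2)

v_0 = (10, 0).
v_1 = A·v_0 = (4, 1).
v_2 = A·v_1 = (8, 4).
v_3 = A·v_2 = (9, 2).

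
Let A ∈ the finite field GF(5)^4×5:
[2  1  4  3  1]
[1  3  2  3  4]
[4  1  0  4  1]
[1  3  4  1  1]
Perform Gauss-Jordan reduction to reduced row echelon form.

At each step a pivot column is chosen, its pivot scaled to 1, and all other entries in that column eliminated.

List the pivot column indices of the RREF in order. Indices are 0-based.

pivot(0,0)=2: scale R0 → (1, 3, 2, 4, 3)
  clear (1,0): R1 −= (1)R0 → (0, 0, 0, 4, 1)
  clear (2,0): R2 −= (4)R0 → (0, 4, 2, 3, 4)
  clear (3,0): R3 −= (1)R0 → (0, 0, 2, 2, 3)
pivot(1,1): swap R1↔R2
pivot(1,1)=4: scale R1 → (0, 1, 3, 2, 1)
  clear (0,1): R0 −= (3)R1 → (1, 0, 3, 3, 0)
pivot(2,2): swap R2↔R3
pivot(2,2)=2: scale R2 → (0, 0, 1, 1, 4)
  clear (0,2): R0 −= (3)R2 → (1, 0, 0, 0, 3)
  clear (1,2): R1 −= (3)R2 → (0, 1, 0, 4, 4)
pivot(3,3)=4: scale R3 → (0, 0, 0, 1, 4)
  clear (1,3): R1 −= (4)R3 → (0, 1, 0, 0, 3)
  clear (2,3): R2 −= (1)R3 → (0, 0, 1, 0, 0)

pivot columns: 0, 1, 2, 3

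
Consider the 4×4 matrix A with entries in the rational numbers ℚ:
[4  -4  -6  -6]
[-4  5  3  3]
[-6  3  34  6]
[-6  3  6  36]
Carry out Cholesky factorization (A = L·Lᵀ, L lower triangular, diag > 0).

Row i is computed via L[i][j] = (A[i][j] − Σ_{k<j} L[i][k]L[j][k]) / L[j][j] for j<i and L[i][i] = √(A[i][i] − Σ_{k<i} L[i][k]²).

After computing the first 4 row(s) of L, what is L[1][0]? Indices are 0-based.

L[1][0] = -2

Step 1: L[0][0] = √(4) = 2.
  L[1][0] = (-4) / L[0][0] = -2.
Step 2: L[1][1] = √(1) = 1.
  L[2][0] = (-6) / L[0][0] = -3.
  L[2][1] = (-3) / L[1][1] = -3.
Step 3: L[2][2] = √(16) = 4.
  L[3][0] = (-6) / L[0][0] = -3.
  L[3][1] = (-3) / L[1][1] = -3.
  L[3][2] = (-12) / L[2][2] = -3.
Step 4: L[3][3] = √(9) = 3.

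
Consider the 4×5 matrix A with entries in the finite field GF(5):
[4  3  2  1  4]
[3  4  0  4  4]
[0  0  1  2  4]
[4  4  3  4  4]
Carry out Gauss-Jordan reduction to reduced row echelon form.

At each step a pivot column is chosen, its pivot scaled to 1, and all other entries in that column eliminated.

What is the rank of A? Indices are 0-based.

pivot(0,0)=4: scale R0 → (1, 2, 3, 4, 1)
  clear (1,0): R1 −= (3)R0 → (0, 3, 1, 2, 1)
  clear (3,0): R3 −= (4)R0 → (0, 1, 1, 3, 0)
pivot(1,1)=3: scale R1 → (0, 1, 2, 4, 2)
  clear (0,1): R0 −= (2)R1 → (1, 0, 4, 1, 2)
  clear (3,1): R3 −= (1)R1 → (0, 0, 4, 4, 3)
pivot(2,2)=1: scale R2 → (0, 0, 1, 2, 4)
  clear (0,2): R0 −= (4)R2 → (1, 0, 0, 3, 1)
  clear (1,2): R1 −= (2)R2 → (0, 1, 0, 0, 4)
  clear (3,2): R3 −= (4)R2 → (0, 0, 0, 1, 2)
pivot(3,3)=1: scale R3 → (0, 0, 0, 1, 2)
  clear (0,3): R0 −= (3)R3 → (1, 0, 0, 0, 0)
  clear (2,3): R2 −= (2)R3 → (0, 0, 1, 0, 0)

rank = 4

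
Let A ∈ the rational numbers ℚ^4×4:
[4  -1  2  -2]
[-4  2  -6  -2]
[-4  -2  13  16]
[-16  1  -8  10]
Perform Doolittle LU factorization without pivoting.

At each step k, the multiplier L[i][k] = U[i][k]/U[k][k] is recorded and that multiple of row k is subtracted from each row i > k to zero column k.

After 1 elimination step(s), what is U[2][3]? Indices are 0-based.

k=0: U[0][0]=4
  eliminate (1,0): mult=-1, new row 1: (0, 1, -4, -4); set L[1][0]=-1
  eliminate (2,0): mult=-1, new row 2: (0, -3, 15, 14); set L[2][0]=-1
  eliminate (3,0): mult=-4, new row 3: (0, -3, 0, 2); set L[3][0]=-4

U[2][3] = 14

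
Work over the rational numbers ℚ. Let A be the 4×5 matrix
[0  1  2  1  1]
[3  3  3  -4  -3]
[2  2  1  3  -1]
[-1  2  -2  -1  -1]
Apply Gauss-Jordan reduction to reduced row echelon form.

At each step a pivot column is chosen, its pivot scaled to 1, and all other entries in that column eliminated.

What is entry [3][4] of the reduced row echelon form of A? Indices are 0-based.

M[3][4] = 4/15

step 1: exchange rows 0,1
step 1: normalize row 0 (÷3) = (1, 1, 1, -4/3, -1)
  row 2: subtract 2×row0 = (0, 0, -1, 17/3, 1)
  row 3: subtract -1×row0 = (0, 3, -1, -7/3, -2)
step 2: normalize row 1 (÷1) = (0, 1, 2, 1, 1)
  row 0: subtract 1×row1 = (1, 0, -1, -7/3, -2)
  row 3: subtract 3×row1 = (0, 0, -7, -16/3, -5)
step 3: normalize row 2 (÷-1) = (0, 0, 1, -17/3, -1)
  row 0: subtract -1×row2 = (1, 0, 0, -8, -3)
  row 1: subtract 2×row2 = (0, 1, 0, 37/3, 3)
  row 3: subtract -7×row2 = (0, 0, 0, -45, -12)
step 4: normalize row 3 (÷-45) = (0, 0, 0, 1, 4/15)
  row 0: subtract -8×row3 = (1, 0, 0, 0, -13/15)
  row 1: subtract 37/3×row3 = (0, 1, 0, 0, -13/45)
  row 2: subtract -17/3×row3 = (0, 0, 1, 0, 23/45)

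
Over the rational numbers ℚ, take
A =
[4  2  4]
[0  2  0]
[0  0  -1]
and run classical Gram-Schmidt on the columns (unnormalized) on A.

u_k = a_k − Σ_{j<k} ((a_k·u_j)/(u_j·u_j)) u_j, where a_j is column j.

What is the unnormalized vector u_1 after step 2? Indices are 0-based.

u_1 = (0, 2, 0)

Step 1: u_0 = a_0 = (4, 0, 0).
Step 2: u_1 = a_1 − (1/2)·u_0 = (0, 2, 0).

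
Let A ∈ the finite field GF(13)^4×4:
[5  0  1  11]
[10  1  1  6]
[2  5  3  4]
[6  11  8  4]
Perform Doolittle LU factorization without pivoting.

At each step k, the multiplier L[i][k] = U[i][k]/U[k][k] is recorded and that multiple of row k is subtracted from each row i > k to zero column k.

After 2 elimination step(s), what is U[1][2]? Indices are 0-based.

Step 1: pivot at (0,0) is 5.
  row1 ← row1 − (2)·row0  ⇒  L[1][0]=2, U row1=(0, 1, 12, 10)
  row2 ← row2 − (3)·row0  ⇒  L[2][0]=3, U row2=(0, 5, 0, 10)
  row3 ← row3 − (9)·row0  ⇒  L[3][0]=9, U row3=(0, 11, 12, 9)
Step 2: pivot at (1,1) is 1.
  row2 ← row2 − (5)·row1  ⇒  L[2][1]=5, U row2=(0, 0, 5, 12)
  row3 ← row3 − (11)·row1  ⇒  L[3][1]=11, U row3=(0, 0, 10, 3)

U[1][2] = 12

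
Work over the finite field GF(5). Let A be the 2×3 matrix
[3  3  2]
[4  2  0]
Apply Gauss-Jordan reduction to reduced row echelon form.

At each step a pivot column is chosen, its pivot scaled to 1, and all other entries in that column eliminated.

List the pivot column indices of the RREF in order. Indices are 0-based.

step 1: normalize row 0 (÷3) = (1, 1, 4)
  row 1: subtract 4×row0 = (0, 3, 4)
step 2: normalize row 1 (÷3) = (0, 1, 3)
  row 0: subtract 1×row1 = (1, 0, 1)

pivot columns: 0, 1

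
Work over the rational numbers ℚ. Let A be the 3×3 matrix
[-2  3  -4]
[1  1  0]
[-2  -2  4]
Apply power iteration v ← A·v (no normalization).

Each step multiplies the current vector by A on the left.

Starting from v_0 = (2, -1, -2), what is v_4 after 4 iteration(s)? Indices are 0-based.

v_0 = (2, -1, -2).
v_1 = A·v_0 = (1, 1, -10).
v_2 = A·v_1 = (41, 2, -44).
v_3 = A·v_2 = (100, 43, -262).
v_4 = A·v_3 = (977, 143, -1334).

v_4 = (977, 143, -1334)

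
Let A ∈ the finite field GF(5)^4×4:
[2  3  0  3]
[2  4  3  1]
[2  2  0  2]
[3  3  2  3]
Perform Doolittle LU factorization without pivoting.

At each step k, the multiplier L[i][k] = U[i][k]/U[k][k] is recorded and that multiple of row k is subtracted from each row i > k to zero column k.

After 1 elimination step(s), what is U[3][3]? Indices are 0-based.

[col 0] pivot 2
  R1 -= 1*R0 → (0, 1, 3, 3)  (L[1][0] := 1)
  R2 -= 1*R0 → (0, 4, 0, 4)  (L[2][0] := 1)
  R3 -= 4*R0 → (0, 1, 2, 1)  (L[3][0] := 4)

U[3][3] = 1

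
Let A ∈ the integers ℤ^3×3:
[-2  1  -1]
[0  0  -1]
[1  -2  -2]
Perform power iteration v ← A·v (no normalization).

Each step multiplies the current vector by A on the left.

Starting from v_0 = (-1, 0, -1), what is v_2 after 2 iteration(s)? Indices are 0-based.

v_2 = (-6, -1, -1)

v_0 = (-1, 0, -1).
v_1 = A·v_0 = (3, 1, 1).
v_2 = A·v_1 = (-6, -1, -1).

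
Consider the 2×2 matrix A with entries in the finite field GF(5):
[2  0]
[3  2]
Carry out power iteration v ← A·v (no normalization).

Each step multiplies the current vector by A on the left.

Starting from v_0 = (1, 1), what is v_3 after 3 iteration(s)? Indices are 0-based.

v_0 = (1, 1).
v_1 = A·v_0 = (2, 0).
v_2 = A·v_1 = (4, 1).
v_3 = A·v_2 = (3, 4).

v_3 = (3, 4)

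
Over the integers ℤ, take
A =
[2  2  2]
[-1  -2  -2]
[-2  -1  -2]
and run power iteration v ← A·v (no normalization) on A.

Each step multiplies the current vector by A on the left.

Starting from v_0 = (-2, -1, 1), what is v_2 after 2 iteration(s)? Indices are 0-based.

v_2 = (2, -6, 0)

v_0 = (-2, -1, 1).
v_1 = A·v_0 = (-4, 2, 3).
v_2 = A·v_1 = (2, -6, 0).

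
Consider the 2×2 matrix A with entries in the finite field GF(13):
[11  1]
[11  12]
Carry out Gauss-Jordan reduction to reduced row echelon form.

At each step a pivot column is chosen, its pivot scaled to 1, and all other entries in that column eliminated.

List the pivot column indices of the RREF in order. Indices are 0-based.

step 1: normalize row 0 (÷11) = (1, 6)
  row 1: subtract 11×row0 = (0, 11)
step 2: normalize row 1 (÷11) = (0, 1)
  row 0: subtract 6×row1 = (1, 0)

pivot columns: 0, 1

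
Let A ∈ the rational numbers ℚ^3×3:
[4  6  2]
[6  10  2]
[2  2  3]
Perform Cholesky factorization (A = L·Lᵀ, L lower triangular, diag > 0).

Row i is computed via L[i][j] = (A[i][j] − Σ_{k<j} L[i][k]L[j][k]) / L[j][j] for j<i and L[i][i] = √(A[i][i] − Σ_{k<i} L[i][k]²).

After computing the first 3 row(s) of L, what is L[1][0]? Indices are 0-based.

Step 1: L[0][0] = √(4) = 2.
  L[1][0] = (6) / L[0][0] = 3.
Step 2: L[1][1] = √(1) = 1.
  L[2][0] = (2) / L[0][0] = 1.
  L[2][1] = (-1) / L[1][1] = -1.
Step 3: L[2][2] = √(1) = 1.

L[1][0] = 3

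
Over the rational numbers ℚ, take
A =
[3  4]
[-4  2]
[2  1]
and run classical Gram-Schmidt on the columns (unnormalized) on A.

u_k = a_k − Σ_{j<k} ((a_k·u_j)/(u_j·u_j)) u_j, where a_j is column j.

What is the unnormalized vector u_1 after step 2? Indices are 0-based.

u_1 = (98/29, 82/29, 17/29)

Step 1: u_0 = a_0 = (3, -4, 2).
Step 2: u_1 = a_1 − (6/29)·u_0 = (98/29, 82/29, 17/29).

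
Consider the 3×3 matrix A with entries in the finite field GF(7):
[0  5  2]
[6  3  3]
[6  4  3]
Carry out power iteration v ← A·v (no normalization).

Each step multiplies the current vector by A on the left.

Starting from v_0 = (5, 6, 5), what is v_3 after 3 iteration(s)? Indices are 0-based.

v_3 = (0, 3, 2)

v_0 = (5, 6, 5).
v_1 = A·v_0 = (5, 0, 6).
v_2 = A·v_1 = (5, 6, 6).
v_3 = A·v_2 = (0, 3, 2).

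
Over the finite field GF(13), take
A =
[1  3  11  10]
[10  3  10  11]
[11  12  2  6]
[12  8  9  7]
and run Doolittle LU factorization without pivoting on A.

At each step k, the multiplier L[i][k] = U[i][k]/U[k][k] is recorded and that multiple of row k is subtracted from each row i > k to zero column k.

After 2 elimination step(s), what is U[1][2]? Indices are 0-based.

Step 1: pivot at (0,0) is 1.
  row1 ← row1 − (10)·row0  ⇒  L[1][0]=10, U row1=(0, 12, 4, 2)
  row2 ← row2 − (11)·row0  ⇒  L[2][0]=11, U row2=(0, 5, 11, 0)
  row3 ← row3 − (12)·row0  ⇒  L[3][0]=12, U row3=(0, 11, 7, 4)
Step 2: pivot at (1,1) is 12.
  row2 ← row2 − (8)·row1  ⇒  L[2][1]=8, U row2=(0, 0, 5, 10)
  row3 ← row3 − (2)·row1  ⇒  L[3][1]=2, U row3=(0, 0, 12, 0)

U[1][2] = 4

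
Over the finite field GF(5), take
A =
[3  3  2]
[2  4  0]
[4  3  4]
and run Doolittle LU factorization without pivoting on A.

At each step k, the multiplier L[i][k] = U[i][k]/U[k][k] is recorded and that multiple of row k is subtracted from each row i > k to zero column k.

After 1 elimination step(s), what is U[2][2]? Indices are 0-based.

U[2][2] = 3

k=0: U[0][0]=3
  eliminate (1,0): mult=4, new row 1: (0, 2, 2); set L[1][0]=4
  eliminate (2,0): mult=3, new row 2: (0, 4, 3); set L[2][0]=3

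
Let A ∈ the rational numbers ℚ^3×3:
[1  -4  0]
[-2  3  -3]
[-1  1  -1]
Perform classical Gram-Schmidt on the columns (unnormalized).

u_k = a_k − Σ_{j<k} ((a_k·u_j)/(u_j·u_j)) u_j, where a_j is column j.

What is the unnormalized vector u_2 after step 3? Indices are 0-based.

u_2 = (-4/35, -12/35, 4/7)

Step 1: u_0 = a_0 = (1, -2, -1).
Step 2: u_1 = a_1 − (-11/6)·u_0 = (-13/6, -2/3, -5/6).
Step 3: u_2 = a_2 − (7/6)·u_0 − (17/35)·u_1 = (-4/35, -12/35, 4/7).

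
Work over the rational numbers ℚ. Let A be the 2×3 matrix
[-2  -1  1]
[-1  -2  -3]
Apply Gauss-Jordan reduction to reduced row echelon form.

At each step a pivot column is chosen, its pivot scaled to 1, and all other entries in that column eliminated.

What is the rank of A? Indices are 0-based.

step 1: normalize row 0 (÷-2) = (1, 1/2, -1/2)
  row 1: subtract -1×row0 = (0, -3/2, -7/2)
step 2: normalize row 1 (÷-3/2) = (0, 1, 7/3)
  row 0: subtract 1/2×row1 = (1, 0, -5/3)

rank = 2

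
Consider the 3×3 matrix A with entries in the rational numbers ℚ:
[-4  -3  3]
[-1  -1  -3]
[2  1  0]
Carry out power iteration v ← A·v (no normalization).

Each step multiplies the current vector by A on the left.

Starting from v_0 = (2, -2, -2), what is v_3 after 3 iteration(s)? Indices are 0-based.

v_0 = (2, -2, -2).
v_1 = A·v_0 = (-8, 6, 2).
v_2 = A·v_1 = (20, -4, -10).
v_3 = A·v_2 = (-98, 14, 36).

v_3 = (-98, 14, 36)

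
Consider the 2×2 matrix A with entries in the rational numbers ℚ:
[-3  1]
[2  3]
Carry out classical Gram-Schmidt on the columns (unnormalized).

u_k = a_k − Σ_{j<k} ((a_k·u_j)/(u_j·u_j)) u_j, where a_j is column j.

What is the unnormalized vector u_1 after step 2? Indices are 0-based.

Step 1: u_0 = a_0 = (-3, 2).
Step 2: u_1 = a_1 − (3/13)·u_0 = (22/13, 33/13).

u_1 = (22/13, 33/13)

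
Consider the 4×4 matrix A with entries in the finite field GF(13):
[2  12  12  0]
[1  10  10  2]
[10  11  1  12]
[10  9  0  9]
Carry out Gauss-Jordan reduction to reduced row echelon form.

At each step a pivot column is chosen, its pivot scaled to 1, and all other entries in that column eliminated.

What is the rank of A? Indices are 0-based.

[1] R0 /= 2  ⇒  (1, 6, 6, 0)
     R1 -= 1·R0  ⇒  (0, 4, 4, 2)
     R2 -= 10·R0  ⇒  (0, 3, 6, 12)
     R3 -= 10·R0  ⇒  (0, 1, 5, 9)
[2] R1 /= 4  ⇒  (0, 1, 1, 7)
     R0 -= 6·R1  ⇒  (1, 0, 0, 10)
     R2 -= 3·R1  ⇒  (0, 0, 3, 4)
     R3 -= 1·R1  ⇒  (0, 0, 4, 2)
[3] R2 /= 3  ⇒  (0, 0, 1, 10)
     R1 -= 1·R2  ⇒  (0, 1, 0, 10)
     R3 -= 4·R2  ⇒  (0, 0, 0, 1)
[4] R3 /= 1  ⇒  (0, 0, 0, 1)
     R0 -= 10·R3  ⇒  (1, 0, 0, 0)
     R1 -= 10·R3  ⇒  (0, 1, 0, 0)
     R2 -= 10·R3  ⇒  (0, 0, 1, 0)

rank = 4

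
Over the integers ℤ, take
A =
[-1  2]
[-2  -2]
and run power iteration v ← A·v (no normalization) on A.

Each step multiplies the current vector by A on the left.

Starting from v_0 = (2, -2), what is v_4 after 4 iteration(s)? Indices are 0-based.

v_0 = (2, -2).
v_1 = A·v_0 = (-6, 0).
v_2 = A·v_1 = (6, 12).
v_3 = A·v_2 = (18, -36).
v_4 = A·v_3 = (-90, 36).

v_4 = (-90, 36)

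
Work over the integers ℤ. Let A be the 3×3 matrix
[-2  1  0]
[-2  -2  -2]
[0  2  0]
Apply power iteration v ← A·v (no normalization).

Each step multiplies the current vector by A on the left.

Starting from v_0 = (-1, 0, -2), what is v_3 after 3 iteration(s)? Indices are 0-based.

v_0 = (-1, 0, -2).
v_1 = A·v_0 = (2, 6, 0).
v_2 = A·v_1 = (2, -16, 12).
v_3 = A·v_2 = (-20, 4, -32).

v_3 = (-20, 4, -32)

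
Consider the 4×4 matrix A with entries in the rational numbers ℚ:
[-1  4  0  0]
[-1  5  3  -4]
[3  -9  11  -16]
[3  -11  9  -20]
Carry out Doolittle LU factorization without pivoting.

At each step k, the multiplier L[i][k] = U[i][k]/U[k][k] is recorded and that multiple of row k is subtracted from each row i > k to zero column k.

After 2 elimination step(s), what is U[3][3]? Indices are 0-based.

[col 0] pivot -1
  R1 -= 1*R0 → (0, 1, 3, -4)  (L[1][0] := 1)
  R2 -= -3*R0 → (0, 3, 11, -16)  (L[2][0] := -3)
  R3 -= -3*R0 → (0, 1, 9, -20)  (L[3][0] := -3)
[col 1] pivot 1
  R2 -= 3*R1 → (0, 0, 2, -4)  (L[2][1] := 3)
  R3 -= 1*R1 → (0, 0, 6, -16)  (L[3][1] := 1)

U[3][3] = -16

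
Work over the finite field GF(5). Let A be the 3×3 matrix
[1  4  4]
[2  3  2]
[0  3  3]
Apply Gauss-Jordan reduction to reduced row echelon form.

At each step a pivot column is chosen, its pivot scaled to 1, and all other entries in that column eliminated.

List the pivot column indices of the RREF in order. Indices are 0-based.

[1] R0 /= 1  ⇒  (1, 4, 4)
     R1 -= 2·R0  ⇒  (0, 0, 4)
[2] R1 <-> R2
[2] R1 /= 3  ⇒  (0, 1, 1)
     R0 -= 4·R1  ⇒  (1, 0, 0)
[3] R2 /= 4  ⇒  (0, 0, 1)
     R1 -= 1·R2  ⇒  (0, 1, 0)

pivot columns: 0, 1, 2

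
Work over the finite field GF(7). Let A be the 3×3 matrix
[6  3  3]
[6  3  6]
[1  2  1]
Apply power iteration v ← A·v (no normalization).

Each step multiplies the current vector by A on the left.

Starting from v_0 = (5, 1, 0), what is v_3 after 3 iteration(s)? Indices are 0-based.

v_3 = (2, 5, 3)

v_0 = (5, 1, 0).
v_1 = A·v_0 = (5, 5, 0).
v_2 = A·v_1 = (3, 3, 1).
v_3 = A·v_2 = (2, 5, 3).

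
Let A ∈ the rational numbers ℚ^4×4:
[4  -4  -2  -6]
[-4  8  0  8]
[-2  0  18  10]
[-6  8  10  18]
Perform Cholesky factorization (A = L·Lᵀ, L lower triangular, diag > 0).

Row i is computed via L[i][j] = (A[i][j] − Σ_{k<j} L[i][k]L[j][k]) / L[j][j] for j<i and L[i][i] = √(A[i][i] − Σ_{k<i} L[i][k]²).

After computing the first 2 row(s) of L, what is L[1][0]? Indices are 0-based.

Step 1: L[0][0] = √(4) = 2.
  L[1][0] = (-4) / L[0][0] = -2.
Step 2: L[1][1] = √(4) = 2.

L[1][0] = -2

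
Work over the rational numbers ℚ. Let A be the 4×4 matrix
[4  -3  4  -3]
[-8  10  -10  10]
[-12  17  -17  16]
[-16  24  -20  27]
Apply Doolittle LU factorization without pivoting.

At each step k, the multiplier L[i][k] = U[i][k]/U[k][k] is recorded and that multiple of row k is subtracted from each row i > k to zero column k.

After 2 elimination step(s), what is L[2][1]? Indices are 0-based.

L[2][1] = 2

[col 0] pivot 4
  R1 -= -2*R0 → (0, 4, -2, 4)  (L[1][0] := -2)
  R2 -= -3*R0 → (0, 8, -5, 7)  (L[2][0] := -3)
  R3 -= -4*R0 → (0, 12, -4, 15)  (L[3][0] := -4)
[col 1] pivot 4
  R2 -= 2*R1 → (0, 0, -1, -1)  (L[2][1] := 2)
  R3 -= 3*R1 → (0, 0, 2, 3)  (L[3][1] := 3)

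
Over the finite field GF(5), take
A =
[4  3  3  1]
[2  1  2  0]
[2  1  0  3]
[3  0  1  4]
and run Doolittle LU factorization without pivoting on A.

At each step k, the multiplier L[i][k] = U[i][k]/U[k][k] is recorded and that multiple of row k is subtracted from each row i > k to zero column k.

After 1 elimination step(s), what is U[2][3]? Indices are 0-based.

U[2][3] = 0

[col 0] pivot 4
  R1 -= 3*R0 → (0, 2, 3, 2)  (L[1][0] := 3)
  R2 -= 3*R0 → (0, 2, 1, 0)  (L[2][0] := 3)
  R3 -= 2*R0 → (0, 4, 0, 2)  (L[3][0] := 2)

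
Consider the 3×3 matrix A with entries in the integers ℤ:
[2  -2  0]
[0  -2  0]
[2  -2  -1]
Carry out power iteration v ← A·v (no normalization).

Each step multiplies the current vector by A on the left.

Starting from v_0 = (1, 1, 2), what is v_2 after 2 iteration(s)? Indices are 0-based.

v_2 = (4, 4, 6)

v_0 = (1, 1, 2).
v_1 = A·v_0 = (0, -2, -2).
v_2 = A·v_1 = (4, 4, 6).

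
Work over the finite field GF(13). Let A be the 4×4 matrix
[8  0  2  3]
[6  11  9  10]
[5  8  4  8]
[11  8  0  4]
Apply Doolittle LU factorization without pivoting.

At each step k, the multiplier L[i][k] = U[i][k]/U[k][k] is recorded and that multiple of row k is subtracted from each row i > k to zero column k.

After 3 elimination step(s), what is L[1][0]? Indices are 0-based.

Step 1: pivot at (0,0) is 8.
  row1 ← row1 − (4)·row0  ⇒  L[1][0]=4, U row1=(0, 11, 1, 11)
  row2 ← row2 − (12)·row0  ⇒  L[2][0]=12, U row2=(0, 8, 6, 11)
  row3 ← row3 − (3)·row0  ⇒  L[3][0]=3, U row3=(0, 8, 7, 8)
Step 2: pivot at (1,1) is 11.
  row2 ← row2 − (9)·row1  ⇒  L[2][1]=9, U row2=(0, 0, 10, 3)
  row3 ← row3 − (9)·row1  ⇒  L[3][1]=9, U row3=(0, 0, 11, 0)
Step 3: pivot at (2,2) is 10.
  row3 ← row3 − (5)·row2  ⇒  L[3][2]=5, U row3=(0, 0, 0, 11)

L[1][0] = 4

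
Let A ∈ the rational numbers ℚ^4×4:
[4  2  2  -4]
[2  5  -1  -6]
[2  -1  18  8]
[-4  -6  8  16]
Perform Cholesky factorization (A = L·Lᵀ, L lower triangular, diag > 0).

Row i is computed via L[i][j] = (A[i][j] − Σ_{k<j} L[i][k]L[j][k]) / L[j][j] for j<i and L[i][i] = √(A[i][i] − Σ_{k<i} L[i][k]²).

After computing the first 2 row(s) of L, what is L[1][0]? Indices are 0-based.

Step 1: L[0][0] = √(4) = 2.
  L[1][0] = (2) / L[0][0] = 1.
Step 2: L[1][1] = √(4) = 2.

L[1][0] = 1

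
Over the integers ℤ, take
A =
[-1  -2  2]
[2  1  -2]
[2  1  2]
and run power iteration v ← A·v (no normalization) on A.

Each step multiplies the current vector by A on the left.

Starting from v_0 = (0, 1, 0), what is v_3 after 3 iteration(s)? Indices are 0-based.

v_0 = (0, 1, 0).
v_1 = A·v_0 = (-2, 1, 1).
v_2 = A·v_1 = (2, -5, -1).
v_3 = A·v_2 = (6, 1, -3).

v_3 = (6, 1, -3)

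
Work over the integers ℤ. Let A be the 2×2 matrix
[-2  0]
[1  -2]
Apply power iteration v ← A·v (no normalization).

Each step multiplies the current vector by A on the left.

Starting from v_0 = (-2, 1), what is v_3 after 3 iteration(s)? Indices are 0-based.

v_0 = (-2, 1).
v_1 = A·v_0 = (4, -4).
v_2 = A·v_1 = (-8, 12).
v_3 = A·v_2 = (16, -32).

v_3 = (16, -32)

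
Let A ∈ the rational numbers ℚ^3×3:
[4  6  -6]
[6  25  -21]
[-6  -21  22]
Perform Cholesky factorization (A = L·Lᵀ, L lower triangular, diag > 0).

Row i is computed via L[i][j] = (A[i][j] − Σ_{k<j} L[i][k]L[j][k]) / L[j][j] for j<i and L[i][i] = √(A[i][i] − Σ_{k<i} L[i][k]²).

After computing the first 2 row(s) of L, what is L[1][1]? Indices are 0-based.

Step 1: L[0][0] = √(4) = 2.
  L[1][0] = (6) / L[0][0] = 3.
Step 2: L[1][1] = √(16) = 4.

L[1][1] = 4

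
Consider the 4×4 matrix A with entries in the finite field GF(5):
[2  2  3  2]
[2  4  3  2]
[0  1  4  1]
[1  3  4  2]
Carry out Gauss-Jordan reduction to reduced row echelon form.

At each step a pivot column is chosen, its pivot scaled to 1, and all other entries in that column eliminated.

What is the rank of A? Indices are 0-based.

rank = 4

pivot(0,0)=2: scale R0 → (1, 1, 4, 1)
  clear (1,0): R1 −= (2)R0 → (0, 2, 0, 0)
  clear (3,0): R3 −= (1)R0 → (0, 2, 0, 1)
pivot(1,1)=2: scale R1 → (0, 1, 0, 0)
  clear (0,1): R0 −= (1)R1 → (1, 0, 4, 1)
  clear (2,1): R2 −= (1)R1 → (0, 0, 4, 1)
  clear (3,1): R3 −= (2)R1 → (0, 0, 0, 1)
pivot(2,2)=4: scale R2 → (0, 0, 1, 4)
  clear (0,2): R0 −= (4)R2 → (1, 0, 0, 0)
pivot(3,3)=1: scale R3 → (0, 0, 0, 1)
  clear (2,3): R2 −= (4)R3 → (0, 0, 1, 0)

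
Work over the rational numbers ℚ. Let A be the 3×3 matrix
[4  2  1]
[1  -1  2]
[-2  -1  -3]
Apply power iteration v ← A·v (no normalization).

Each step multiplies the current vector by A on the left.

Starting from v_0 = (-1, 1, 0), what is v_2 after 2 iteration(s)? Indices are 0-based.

v_0 = (-1, 1, 0).
v_1 = A·v_0 = (-2, -2, 1).
v_2 = A·v_1 = (-11, 2, 3).

v_2 = (-11, 2, 3)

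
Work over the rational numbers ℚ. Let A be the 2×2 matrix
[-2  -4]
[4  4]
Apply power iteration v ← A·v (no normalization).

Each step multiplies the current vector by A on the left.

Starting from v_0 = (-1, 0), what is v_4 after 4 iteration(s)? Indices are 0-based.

v_0 = (-1, 0).
v_1 = A·v_0 = (2, -4).
v_2 = A·v_1 = (12, -8).
v_3 = A·v_2 = (8, 16).
v_4 = A·v_3 = (-80, 96).

v_4 = (-80, 96)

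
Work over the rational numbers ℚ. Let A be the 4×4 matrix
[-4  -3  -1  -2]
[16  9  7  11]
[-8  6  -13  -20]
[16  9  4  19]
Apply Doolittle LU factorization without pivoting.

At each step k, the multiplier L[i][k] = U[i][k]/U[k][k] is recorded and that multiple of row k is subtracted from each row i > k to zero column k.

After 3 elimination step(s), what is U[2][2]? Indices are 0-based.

U[2][2] = 1

Step 1: pivot at (0,0) is -4.
  row1 ← row1 − (-4)·row0  ⇒  L[1][0]=-4, U row1=(0, -3, 3, 3)
  row2 ← row2 − (2)·row0  ⇒  L[2][0]=2, U row2=(0, 12, -11, -16)
  row3 ← row3 − (-4)·row0  ⇒  L[3][0]=-4, U row3=(0, -3, 0, 11)
Step 2: pivot at (1,1) is -3.
  row2 ← row2 − (-4)·row1  ⇒  L[2][1]=-4, U row2=(0, 0, 1, -4)
  row3 ← row3 − (1)·row1  ⇒  L[3][1]=1, U row3=(0, 0, -3, 8)
Step 3: pivot at (2,2) is 1.
  row3 ← row3 − (-3)·row2  ⇒  L[3][2]=-3, U row3=(0, 0, 0, -4)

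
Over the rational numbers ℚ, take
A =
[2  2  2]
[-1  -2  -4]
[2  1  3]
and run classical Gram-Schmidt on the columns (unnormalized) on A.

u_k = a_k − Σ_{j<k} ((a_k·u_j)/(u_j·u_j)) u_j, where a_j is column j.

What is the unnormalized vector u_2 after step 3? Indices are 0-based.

u_2 = (-24/17, -16/17, 16/17)

Step 1: u_0 = a_0 = (2, -1, 2).
Step 2: u_1 = a_1 − (8/9)·u_0 = (2/9, -10/9, -7/9).
Step 3: u_2 = a_2 − (14/9)·u_0 − (23/17)·u_1 = (-24/17, -16/17, 16/17).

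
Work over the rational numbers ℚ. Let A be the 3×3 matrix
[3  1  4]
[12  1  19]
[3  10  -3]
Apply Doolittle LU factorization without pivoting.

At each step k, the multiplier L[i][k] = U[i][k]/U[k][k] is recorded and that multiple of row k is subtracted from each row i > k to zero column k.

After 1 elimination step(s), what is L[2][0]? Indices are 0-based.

[col 0] pivot 3
  R1 -= 4*R0 → (0, -3, 3)  (L[1][0] := 4)
  R2 -= 1*R0 → (0, 9, -7)  (L[2][0] := 1)

L[2][0] = 1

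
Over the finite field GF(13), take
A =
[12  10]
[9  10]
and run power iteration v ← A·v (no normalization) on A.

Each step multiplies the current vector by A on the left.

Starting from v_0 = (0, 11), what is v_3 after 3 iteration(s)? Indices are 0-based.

v_0 = (0, 11).
v_1 = A·v_0 = (6, 6).
v_2 = A·v_1 = (2, 10).
v_3 = A·v_2 = (7, 1).

v_3 = (7, 1)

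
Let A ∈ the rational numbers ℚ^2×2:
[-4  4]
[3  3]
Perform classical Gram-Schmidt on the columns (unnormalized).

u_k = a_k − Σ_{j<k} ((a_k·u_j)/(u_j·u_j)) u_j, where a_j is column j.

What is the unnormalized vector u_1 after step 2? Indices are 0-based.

u_1 = (72/25, 96/25)

Step 1: u_0 = a_0 = (-4, 3).
Step 2: u_1 = a_1 − (-7/25)·u_0 = (72/25, 96/25).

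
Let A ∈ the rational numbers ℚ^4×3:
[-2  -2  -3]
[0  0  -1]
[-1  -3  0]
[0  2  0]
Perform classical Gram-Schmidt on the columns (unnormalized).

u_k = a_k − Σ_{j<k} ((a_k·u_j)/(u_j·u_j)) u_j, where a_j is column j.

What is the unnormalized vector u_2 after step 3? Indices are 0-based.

Step 1: u_0 = a_0 = (-2, 0, -1, 0).
Step 2: u_1 = a_1 − (7/5)·u_0 = (4/5, 0, -8/5, 2).
Step 3: u_2 = a_2 − (6/5)·u_0 − (-1/3)·u_1 = (-1/3, -1, 2/3, 2/3).

u_2 = (-1/3, -1, 2/3, 2/3)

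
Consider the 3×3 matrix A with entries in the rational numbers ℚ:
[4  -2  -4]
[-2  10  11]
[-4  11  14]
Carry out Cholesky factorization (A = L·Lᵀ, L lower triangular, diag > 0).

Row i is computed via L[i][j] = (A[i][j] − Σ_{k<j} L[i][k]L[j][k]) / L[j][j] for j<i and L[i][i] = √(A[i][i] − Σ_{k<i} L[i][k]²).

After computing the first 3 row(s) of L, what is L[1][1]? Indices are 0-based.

L[1][1] = 3

Step 1: L[0][0] = √(4) = 2.
  L[1][0] = (-2) / L[0][0] = -1.
Step 2: L[1][1] = √(9) = 3.
  L[2][0] = (-4) / L[0][0] = -2.
  L[2][1] = (9) / L[1][1] = 3.
Step 3: L[2][2] = √(1) = 1.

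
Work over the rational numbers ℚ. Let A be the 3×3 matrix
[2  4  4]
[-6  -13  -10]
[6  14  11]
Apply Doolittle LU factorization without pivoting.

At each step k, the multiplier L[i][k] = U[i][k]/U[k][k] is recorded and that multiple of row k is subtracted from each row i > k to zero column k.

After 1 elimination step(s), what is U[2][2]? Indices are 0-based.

k=0: U[0][0]=2
  eliminate (1,0): mult=-3, new row 1: (0, -1, 2); set L[1][0]=-3
  eliminate (2,0): mult=3, new row 2: (0, 2, -1); set L[2][0]=3

U[2][2] = -1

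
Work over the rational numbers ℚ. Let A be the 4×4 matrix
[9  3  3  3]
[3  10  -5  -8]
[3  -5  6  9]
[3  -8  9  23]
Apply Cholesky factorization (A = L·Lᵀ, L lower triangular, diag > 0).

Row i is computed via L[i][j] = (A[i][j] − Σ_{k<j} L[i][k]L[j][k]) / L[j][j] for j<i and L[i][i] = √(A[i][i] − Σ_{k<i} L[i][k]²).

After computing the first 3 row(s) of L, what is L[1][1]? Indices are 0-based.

Step 1: L[0][0] = √(9) = 3.
  L[1][0] = (3) / L[0][0] = 1.
Step 2: L[1][1] = √(9) = 3.
  L[2][0] = (3) / L[0][0] = 1.
  L[2][1] = (-6) / L[1][1] = -2.
Step 3: L[2][2] = √(1) = 1.

L[1][1] = 3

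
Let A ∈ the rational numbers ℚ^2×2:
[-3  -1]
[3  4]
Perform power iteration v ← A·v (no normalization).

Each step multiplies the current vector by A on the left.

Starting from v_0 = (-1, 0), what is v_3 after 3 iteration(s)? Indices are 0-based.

v_3 = (21, -30)

v_0 = (-1, 0).
v_1 = A·v_0 = (3, -3).
v_2 = A·v_1 = (-6, -3).
v_3 = A·v_2 = (21, -30).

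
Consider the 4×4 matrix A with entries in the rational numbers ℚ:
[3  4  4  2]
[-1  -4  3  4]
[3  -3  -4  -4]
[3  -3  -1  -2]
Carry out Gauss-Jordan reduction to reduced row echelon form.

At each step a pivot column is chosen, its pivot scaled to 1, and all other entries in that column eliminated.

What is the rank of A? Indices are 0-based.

rank = 4

[1] R0 /= 3  ⇒  (1, 4/3, 4/3, 2/3)
     R1 -= -1·R0  ⇒  (0, -8/3, 13/3, 14/3)
     R2 -= 3·R0  ⇒  (0, -7, -8, -6)
     R3 -= 3·R0  ⇒  (0, -7, -5, -4)
[2] R1 /= -8/3  ⇒  (0, 1, -13/8, -7/4)
     R0 -= 4/3·R1  ⇒  (1, 0, 7/2, 3)
     R2 -= -7·R1  ⇒  (0, 0, -155/8, -73/4)
     R3 -= -7·R1  ⇒  (0, 0, -131/8, -65/4)
[3] R2 /= -155/8  ⇒  (0, 0, 1, 146/155)
     R0 -= 7/2·R2  ⇒  (1, 0, 0, -46/155)
     R1 -= -13/8·R2  ⇒  (0, 1, 0, -34/155)
     R3 -= -131/8·R2  ⇒  (0, 0, 0, -128/155)
[4] R3 /= -128/155  ⇒  (0, 0, 0, 1)
     R0 -= -46/155·R3  ⇒  (1, 0, 0, 0)
     R1 -= -34/155·R3  ⇒  (0, 1, 0, 0)
     R2 -= 146/155·R3  ⇒  (0, 0, 1, 0)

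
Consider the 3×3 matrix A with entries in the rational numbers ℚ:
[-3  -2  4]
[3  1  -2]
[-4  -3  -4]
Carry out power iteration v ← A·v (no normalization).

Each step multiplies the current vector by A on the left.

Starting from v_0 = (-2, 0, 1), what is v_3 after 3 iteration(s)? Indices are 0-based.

v_3 = (-162, 84, 78)

v_0 = (-2, 0, 1).
v_1 = A·v_0 = (10, -8, 4).
v_2 = A·v_1 = (2, 14, -32).
v_3 = A·v_2 = (-162, 84, 78).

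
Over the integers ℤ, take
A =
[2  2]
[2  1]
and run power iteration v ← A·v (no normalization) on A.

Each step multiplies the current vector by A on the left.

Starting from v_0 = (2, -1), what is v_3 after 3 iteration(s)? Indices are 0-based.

v_3 = (34, 27)

v_0 = (2, -1).
v_1 = A·v_0 = (2, 3).
v_2 = A·v_1 = (10, 7).
v_3 = A·v_2 = (34, 27).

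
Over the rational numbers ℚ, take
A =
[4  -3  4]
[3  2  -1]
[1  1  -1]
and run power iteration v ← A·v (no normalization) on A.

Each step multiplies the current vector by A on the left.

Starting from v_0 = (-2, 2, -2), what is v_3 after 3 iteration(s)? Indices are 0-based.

v_3 = (-212, -352, -124)

v_0 = (-2, 2, -2).
v_1 = A·v_0 = (-22, 0, 2).
v_2 = A·v_1 = (-80, -68, -24).
v_3 = A·v_2 = (-212, -352, -124).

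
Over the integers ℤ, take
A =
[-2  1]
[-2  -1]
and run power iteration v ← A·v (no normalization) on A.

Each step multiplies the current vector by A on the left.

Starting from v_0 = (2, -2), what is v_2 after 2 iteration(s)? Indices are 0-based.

v_2 = (10, 14)

v_0 = (2, -2).
v_1 = A·v_0 = (-6, -2).
v_2 = A·v_1 = (10, 14).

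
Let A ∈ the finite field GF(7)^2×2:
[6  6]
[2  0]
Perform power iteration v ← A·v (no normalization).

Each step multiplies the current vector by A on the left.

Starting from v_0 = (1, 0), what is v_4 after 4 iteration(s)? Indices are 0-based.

v_0 = (1, 0).
v_1 = A·v_0 = (6, 2).
v_2 = A·v_1 = (6, 5).
v_3 = A·v_2 = (3, 5).
v_4 = A·v_3 = (6, 6).

v_4 = (6, 6)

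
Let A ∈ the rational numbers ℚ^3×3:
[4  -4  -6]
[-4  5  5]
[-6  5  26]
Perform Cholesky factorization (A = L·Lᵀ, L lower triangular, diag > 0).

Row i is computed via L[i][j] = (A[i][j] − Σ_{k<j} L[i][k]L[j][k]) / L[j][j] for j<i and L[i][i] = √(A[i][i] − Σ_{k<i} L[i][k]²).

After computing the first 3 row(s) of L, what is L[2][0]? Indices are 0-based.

Step 1: L[0][0] = √(4) = 2.
  L[1][0] = (-4) / L[0][0] = -2.
Step 2: L[1][1] = √(1) = 1.
  L[2][0] = (-6) / L[0][0] = -3.
  L[2][1] = (-1) / L[1][1] = -1.
Step 3: L[2][2] = √(16) = 4.

L[2][0] = -3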